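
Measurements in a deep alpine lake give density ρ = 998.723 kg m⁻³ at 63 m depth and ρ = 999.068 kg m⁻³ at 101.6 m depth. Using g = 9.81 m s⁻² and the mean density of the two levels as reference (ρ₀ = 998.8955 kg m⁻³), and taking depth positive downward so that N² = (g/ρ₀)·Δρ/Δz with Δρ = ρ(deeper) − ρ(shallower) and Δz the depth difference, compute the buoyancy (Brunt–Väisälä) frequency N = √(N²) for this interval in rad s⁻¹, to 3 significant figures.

Δρ = 999.068 − 998.723 = 0.345 kg m⁻³ over Δz = 101.6 − 63 = 38.6 m.
N² = (9.81/998.8955) × (0.345/38.6) = 8.7777 × 10⁻⁵ s⁻².
N = √(8.7777 × 10⁻⁵) = 9.3689 × 10⁻³ rad s⁻¹ ≈ 9.37 × 10⁻³ rad s⁻¹.

9.37 × 10⁻³ rad s⁻¹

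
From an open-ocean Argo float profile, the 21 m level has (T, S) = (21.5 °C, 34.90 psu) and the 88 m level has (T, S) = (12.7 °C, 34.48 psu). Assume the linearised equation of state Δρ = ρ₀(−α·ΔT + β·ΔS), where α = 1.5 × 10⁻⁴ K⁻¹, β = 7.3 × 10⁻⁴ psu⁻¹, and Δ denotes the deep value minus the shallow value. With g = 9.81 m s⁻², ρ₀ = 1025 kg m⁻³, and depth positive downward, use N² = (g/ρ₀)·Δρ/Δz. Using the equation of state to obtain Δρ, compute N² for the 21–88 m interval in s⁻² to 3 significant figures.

ΔT = -8.8 K, ΔS = -0.42 psu (deep − shallow).
Δρ/ρ₀ = −αΔT + βΔS = 1.32 × 10⁻³ − 3.066 × 10⁻⁴ = 1.0134 × 10⁻³, so Δρ ≈ 1.039 kg m⁻³.
N² = (g/ρ₀)·Δρ/Δz = g·(Δρ/ρ₀)/Δz = 9.81 × 1.0134 × 10⁻³ / 67 = 1.4838 × 10⁻⁴ s⁻² ≈ 1.48 × 10⁻⁴ s⁻².

1.48 × 10⁻⁴ s⁻²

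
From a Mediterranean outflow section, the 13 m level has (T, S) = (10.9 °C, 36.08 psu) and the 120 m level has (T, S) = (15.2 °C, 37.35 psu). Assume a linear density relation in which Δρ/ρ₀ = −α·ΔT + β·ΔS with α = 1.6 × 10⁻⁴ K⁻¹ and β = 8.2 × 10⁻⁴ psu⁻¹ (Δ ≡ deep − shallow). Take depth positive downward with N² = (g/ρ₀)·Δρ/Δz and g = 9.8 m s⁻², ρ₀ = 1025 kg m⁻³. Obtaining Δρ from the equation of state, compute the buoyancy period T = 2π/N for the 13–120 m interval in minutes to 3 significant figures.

18.4 min

ΔT = +4.3 K, ΔS = +1.27 psu (deep − shallow).
Δρ/ρ₀ = −αΔT + βΔS = -6.88 × 10⁻⁴ + 1.0414 × 10⁻³ = 3.534 × 10⁻⁴, so Δρ ≈ 0.3622 kg m⁻³.
N² = (g/ρ₀)·Δρ/Δz = g·(Δρ/ρ₀)/Δz = 9.8 × 3.534 × 10⁻⁴ / 107 = 3.2367 × 10⁻⁵ s⁻².
N = √(3.2367 × 10⁻⁵) = 5.6892 × 10⁻³ rad s⁻¹ → T = 2π/N = 1.1044 × 10³ s = 18.407 min ≈ 18.4 min.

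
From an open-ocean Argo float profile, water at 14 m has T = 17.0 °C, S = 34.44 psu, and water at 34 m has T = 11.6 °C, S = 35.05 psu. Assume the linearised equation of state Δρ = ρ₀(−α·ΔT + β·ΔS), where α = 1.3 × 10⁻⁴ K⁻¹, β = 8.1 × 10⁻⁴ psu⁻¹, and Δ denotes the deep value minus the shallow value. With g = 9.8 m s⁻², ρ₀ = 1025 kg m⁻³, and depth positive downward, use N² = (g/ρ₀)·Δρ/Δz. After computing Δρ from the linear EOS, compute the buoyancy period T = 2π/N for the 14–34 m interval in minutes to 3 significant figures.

ΔT = -5.4 K, ΔS = +0.61 psu (deep − shallow).
Δρ/ρ₀ = −αΔT + βΔS = 7.02 × 10⁻⁴ + 4.941 × 10⁻⁴ = 1.1961 × 10⁻³, so Δρ ≈ 1.226 kg m⁻³.
N² = (g/ρ₀)·Δρ/Δz = g·(Δρ/ρ₀)/Δz = 9.8 × 1.1961 × 10⁻³ / 20 = 5.8609 × 10⁻⁴ s⁻².
N = √(5.8609 × 10⁻⁴) = 0.024209 rad s⁻¹ → T = 2π/N = 259.54 s = 4.3257 min ≈ 4.33 min.

4.33 min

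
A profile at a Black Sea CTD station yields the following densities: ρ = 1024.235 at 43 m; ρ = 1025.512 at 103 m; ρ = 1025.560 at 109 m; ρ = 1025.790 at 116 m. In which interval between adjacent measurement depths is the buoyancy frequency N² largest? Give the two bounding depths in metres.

Compute the density gradient over each adjacent pair:
  43–103 m: Δρ/Δz = 1.277/60 = 0.021 kg m⁻⁴
  103–109 m: Δρ/Δz = 0.048/6 = 8.0 × 10⁻³ kg m⁻⁴
  109–116 m: Δρ/Δz = 0.230/7 = 0.033 kg m⁻⁴
The largest gradient is in the 109–116 m interval — the pycnocline.

109–116 m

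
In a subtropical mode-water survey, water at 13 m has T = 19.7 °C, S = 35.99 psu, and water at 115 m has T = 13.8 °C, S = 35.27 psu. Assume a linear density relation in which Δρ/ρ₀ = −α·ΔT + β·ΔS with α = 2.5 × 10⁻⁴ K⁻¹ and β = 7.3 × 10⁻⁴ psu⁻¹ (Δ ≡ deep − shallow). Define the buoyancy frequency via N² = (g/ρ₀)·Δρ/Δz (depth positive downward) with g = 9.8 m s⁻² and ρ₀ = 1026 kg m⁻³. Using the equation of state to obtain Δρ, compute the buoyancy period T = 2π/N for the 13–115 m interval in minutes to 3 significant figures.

11.0 min

ΔT = -5.9 K, ΔS = -0.72 psu (deep − shallow).
Δρ/ρ₀ = −αΔT + βΔS = 1.475 × 10⁻³ − 5.256 × 10⁻⁴ = 9.494 × 10⁻⁴, so Δρ ≈ 0.9741 kg m⁻³.
N² = (g/ρ₀)·Δρ/Δz = g·(Δρ/ρ₀)/Δz = 9.8 × 9.494 × 10⁻⁴ / 102 = 9.1217 × 10⁻⁵ s⁻².
N = √(9.1217 × 10⁻⁵) = 9.5508 × 10⁻³ rad s⁻¹ → T = 2π/N = 657.87 s = 10.964 min ≈ 11.0 min.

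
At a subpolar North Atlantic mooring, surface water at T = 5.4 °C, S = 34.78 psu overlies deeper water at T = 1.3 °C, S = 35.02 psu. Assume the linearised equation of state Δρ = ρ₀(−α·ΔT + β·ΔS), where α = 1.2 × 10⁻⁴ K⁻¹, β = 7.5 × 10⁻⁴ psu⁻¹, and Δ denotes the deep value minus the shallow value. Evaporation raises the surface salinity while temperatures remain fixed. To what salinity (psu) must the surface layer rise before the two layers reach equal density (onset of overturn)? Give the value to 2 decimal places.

Neutral buoyancy requires −α(T_deep − T_surf) + β(S_deep − S_surf′) = 0.
S_surf′ = S_deep − (α/β)·ΔT = 35.02 − (1.2 × 10⁻⁴/7.5 × 10⁻⁴)·(-4.1) = 35.6760 psu.
Increase required: 35.6760 − 34.78 = 0.8960 psu.

35.68 psu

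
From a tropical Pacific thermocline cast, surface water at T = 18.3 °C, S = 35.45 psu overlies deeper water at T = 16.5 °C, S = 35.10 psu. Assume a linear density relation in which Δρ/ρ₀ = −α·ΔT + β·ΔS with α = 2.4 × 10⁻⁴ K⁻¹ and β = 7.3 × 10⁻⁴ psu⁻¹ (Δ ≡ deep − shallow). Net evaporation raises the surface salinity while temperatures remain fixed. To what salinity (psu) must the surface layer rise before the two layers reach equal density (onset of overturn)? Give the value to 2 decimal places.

35.69 psu

Neutral buoyancy requires −α(T_deep − T_surf) + β(S_deep − S_surf′) = 0.
S_surf′ = S_deep − (α/β)·ΔT = 35.10 − (2.4 × 10⁻⁴/7.3 × 10⁻⁴)·(-1.8) = 35.6918 psu.
Increase required: 35.6918 − 35.45 = 0.2418 psu.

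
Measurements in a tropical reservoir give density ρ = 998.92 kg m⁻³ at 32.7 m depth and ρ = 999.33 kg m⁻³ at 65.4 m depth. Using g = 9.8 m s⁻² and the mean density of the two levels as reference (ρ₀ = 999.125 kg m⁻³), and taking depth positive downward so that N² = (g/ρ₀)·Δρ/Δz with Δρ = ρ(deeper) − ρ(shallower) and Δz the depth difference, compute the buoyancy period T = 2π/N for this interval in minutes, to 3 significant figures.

Δρ = 999.33 − 998.92 = 0.41 kg m⁻³ over Δz = 65.4 − 32.7 = 32.7 m.
N² = (9.8/999.125) × (0.41/32.7) = 1.2298 × 10⁻⁴ s⁻².
N = √(1.2298 × 10⁻⁴) = 0.011090 rad s⁻¹, so T = 2π/N = 566.56 s = 9.4427 min ≈ 9.44 min.
Since Δρ > 0 the layer is stably stratified.

9.44 min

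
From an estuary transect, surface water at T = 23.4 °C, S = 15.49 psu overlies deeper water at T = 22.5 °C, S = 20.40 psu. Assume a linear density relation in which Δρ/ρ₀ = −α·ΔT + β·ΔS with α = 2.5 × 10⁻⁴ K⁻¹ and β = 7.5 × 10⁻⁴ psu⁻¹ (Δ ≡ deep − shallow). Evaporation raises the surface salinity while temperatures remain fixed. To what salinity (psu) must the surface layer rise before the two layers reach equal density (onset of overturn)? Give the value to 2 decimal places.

20.70 psu

Neutral buoyancy requires −α(T_deep − T_surf) + β(S_deep − S_surf′) = 0.
S_surf′ = S_deep − (α/β)·ΔT = 20.40 − (2.5 × 10⁻⁴/7.5 × 10⁻⁴)·(-0.9) = 20.7000 psu.
Increase required: 20.7000 − 15.49 = 5.2100 psu.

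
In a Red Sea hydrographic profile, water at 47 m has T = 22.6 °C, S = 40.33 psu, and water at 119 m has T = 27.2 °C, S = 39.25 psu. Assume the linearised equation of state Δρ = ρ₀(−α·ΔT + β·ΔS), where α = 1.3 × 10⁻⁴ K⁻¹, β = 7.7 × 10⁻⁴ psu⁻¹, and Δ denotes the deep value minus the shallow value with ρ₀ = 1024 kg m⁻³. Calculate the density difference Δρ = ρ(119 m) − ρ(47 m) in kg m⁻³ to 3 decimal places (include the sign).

ΔT = +4.6 K, ΔS = -1.08 psu (deep − shallow).
Δρ/ρ₀ = −(1.3 × 10⁻⁴)(+4.6) + (7.7 × 10⁻⁴)(-1.08) = -1.4296 × 10⁻³.
Δρ = 1024 × (-1.4296 × 10⁻³) = -1.464 kg m⁻³.
Negative Δρ: lighter below, statically unstable.

-1.464 kg m⁻³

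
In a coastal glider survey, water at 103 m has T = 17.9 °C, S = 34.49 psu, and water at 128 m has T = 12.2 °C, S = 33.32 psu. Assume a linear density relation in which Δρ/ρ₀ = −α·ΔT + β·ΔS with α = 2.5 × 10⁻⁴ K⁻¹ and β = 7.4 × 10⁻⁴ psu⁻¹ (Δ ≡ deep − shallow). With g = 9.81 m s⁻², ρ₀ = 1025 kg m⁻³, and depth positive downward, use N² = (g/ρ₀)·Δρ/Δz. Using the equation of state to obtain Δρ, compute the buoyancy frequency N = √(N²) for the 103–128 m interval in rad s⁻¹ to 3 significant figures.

0.0148 rad s⁻¹

ΔT = -5.7 K, ΔS = -1.17 psu (deep − shallow).
Δρ/ρ₀ = −αΔT + βΔS = 1.425 × 10⁻³ − 8.658 × 10⁻⁴ = 5.592 × 10⁻⁴, so Δρ ≈ 0.5732 kg m⁻³.
N² = (g/ρ₀)·Δρ/Δz = g·(Δρ/ρ₀)/Δz = 9.81 × 5.592 × 10⁻⁴ / 25 = 2.1943 × 10⁻⁴ s⁻².
N = √(2.1943 × 10⁻⁴) = 0.014813 rad s⁻¹ ≈ 0.0148 rad s⁻¹.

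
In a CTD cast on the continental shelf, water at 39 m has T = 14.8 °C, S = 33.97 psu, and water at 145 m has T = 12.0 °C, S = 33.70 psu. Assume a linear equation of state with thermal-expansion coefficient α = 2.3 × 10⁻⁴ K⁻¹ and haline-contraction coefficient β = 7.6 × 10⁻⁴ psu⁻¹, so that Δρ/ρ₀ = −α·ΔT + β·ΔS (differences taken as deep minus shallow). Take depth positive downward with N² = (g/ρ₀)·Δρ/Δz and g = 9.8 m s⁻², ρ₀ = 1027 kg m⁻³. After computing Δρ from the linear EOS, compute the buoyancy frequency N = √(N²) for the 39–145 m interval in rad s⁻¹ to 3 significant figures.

ΔT = -2.8 K, ΔS = -0.27 psu (deep − shallow).
Δρ/ρ₀ = −αΔT + βΔS = 6.44 × 10⁻⁴ − 2.052 × 10⁻⁴ = 4.388 × 10⁻⁴, so Δρ ≈ 0.4506 kg m⁻³.
N² = (g/ρ₀)·Δρ/Δz = g·(Δρ/ρ₀)/Δz = 9.8 × 4.388 × 10⁻⁴ / 106 = 4.0568 × 10⁻⁵ s⁻².
N = √(4.0568 × 10⁻⁵) = 6.3693 × 10⁻³ rad s⁻¹ ≈ 6.37 × 10⁻³ rad s⁻¹.

6.37 × 10⁻³ rad s⁻¹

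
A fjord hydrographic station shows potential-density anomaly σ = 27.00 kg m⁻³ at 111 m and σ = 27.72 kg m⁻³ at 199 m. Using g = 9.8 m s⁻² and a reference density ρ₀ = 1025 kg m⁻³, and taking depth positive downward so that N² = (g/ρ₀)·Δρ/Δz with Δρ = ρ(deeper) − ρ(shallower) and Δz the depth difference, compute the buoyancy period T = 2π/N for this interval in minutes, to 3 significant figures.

11.8 min

Δρ = 1027.72 − 1027.00 = 0.72 kg m⁻³ over Δz = 199 − 111 = 88 m.
N² = (9.8/1025) × (0.72/88) = 7.8226 × 10⁻⁵ s⁻².
N = √(7.8226 × 10⁻⁵) = 8.8445 × 10⁻³ rad s⁻¹, so T = 2π/N = 710.41 s = 11.840 min ≈ 11.8 min.
Since Δρ > 0 the layer is stably stratified.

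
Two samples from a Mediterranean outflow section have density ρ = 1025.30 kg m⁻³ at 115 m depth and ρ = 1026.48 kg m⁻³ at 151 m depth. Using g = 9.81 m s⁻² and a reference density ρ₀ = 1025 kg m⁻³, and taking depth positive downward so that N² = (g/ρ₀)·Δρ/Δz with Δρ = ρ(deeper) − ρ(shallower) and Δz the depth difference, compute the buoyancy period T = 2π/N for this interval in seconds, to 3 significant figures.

355 s

Δρ = 1026.48 − 1025.30 = 1.18 kg m⁻³ over Δz = 151 − 115 = 36 m.
N² = (9.81/1025) × (1.18/36) = 3.1371 × 10⁻⁴ s⁻².
N = √(3.1371 × 10⁻⁴) = 0.017712 rad s⁻¹, so T = 2π/N = 354.74 s ≈ 355 s.
N² > 0, so the interval is statically stable.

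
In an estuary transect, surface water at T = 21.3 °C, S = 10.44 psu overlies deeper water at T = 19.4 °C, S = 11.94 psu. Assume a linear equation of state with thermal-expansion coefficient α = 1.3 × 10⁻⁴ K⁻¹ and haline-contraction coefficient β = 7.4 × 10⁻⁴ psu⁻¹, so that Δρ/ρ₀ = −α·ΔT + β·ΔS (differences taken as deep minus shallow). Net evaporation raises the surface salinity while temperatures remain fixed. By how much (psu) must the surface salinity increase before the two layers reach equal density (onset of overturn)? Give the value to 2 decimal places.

Neutral buoyancy requires −α(T_deep − T_surf) + β(S_deep − S_surf′) = 0.
S_surf′ = S_deep − (α/β)·ΔT = 11.94 − (1.3 × 10⁻⁴/7.4 × 10⁻⁴)·(-1.9) = 12.2738 psu.
Increase required: 12.2738 − 10.44 = 1.8338 psu.

1.83 psu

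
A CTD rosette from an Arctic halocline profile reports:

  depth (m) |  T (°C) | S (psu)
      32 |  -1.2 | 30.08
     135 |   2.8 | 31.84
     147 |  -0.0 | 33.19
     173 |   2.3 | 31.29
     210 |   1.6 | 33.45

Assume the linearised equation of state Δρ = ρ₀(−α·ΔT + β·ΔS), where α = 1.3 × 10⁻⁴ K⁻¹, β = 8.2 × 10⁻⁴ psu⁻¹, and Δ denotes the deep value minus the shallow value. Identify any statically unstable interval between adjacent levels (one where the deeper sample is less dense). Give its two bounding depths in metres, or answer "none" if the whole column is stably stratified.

Evaluate Δρ/ρ₀ = −αΔT + βΔS across each adjacent pair:
  32–135 m: −αΔT+βΔS = −(1.3 × 10⁻⁴)(+4.0)+(8.2 × 10⁻⁴)(+1.76) = 9.2 × 10⁻⁴ → stable
  135–147 m: −αΔT+βΔS = −(1.3 × 10⁻⁴)(-2.8)+(8.2 × 10⁻⁴)(+1.35) = 1.5 × 10⁻³ → stable
  147–173 m: −αΔT+βΔS = −(1.3 × 10⁻⁴)(+2.3)+(8.2 × 10⁻⁴)(-1.90) = -1.9 × 10⁻³ → UNSTABLE
  173–210 m: −αΔT+βΔS = −(1.3 × 10⁻⁴)(-0.7)+(8.2 × 10⁻⁴)(+2.16) = 1.9 × 10⁻³ → stable
The 147–173 m interval has Δρ < 0: lighter water underlies denser water.

147–173 m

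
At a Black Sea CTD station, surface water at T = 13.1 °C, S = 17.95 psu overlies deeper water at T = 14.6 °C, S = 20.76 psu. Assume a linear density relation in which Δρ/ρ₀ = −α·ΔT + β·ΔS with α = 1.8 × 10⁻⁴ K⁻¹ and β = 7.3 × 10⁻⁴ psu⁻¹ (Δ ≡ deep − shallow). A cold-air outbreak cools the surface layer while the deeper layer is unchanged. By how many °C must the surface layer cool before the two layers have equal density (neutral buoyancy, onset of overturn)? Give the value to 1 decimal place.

9.9 °C

Neutral buoyancy requires Δρ = 0, i.e. −α(T_deep − T_surf′) + β(S_deep − S_surf) = 0.
T_surf′ = T_deep − (β/α)·ΔS = 14.6 − (7.3 × 10⁻⁴/1.8 × 10⁻⁴)·(+2.81) = 3.204 °C.
Cooling required: 13.1 − (3.204) = 9.896 °C.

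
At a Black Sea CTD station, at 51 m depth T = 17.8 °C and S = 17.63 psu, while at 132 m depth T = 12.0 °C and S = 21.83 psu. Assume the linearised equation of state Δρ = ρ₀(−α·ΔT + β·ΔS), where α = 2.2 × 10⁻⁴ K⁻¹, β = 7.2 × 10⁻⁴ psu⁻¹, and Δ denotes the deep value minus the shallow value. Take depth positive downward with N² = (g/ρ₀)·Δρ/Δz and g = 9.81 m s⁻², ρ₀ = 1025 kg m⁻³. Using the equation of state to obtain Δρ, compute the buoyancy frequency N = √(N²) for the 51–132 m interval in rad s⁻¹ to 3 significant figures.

ΔT = -5.8 K, ΔS = +4.20 psu (deep − shallow).
Δρ/ρ₀ = −αΔT + βΔS = 1.276 × 10⁻³ + 3.024 × 10⁻³ = 4.30 × 10⁻³, so Δρ ≈ 4.407 kg m⁻³.
N² = (g/ρ₀)·Δρ/Δz = g·(Δρ/ρ₀)/Δz = 9.81 × 4.30 × 10⁻³ / 81 = 5.2078 × 10⁻⁴ s⁻².
N = √(5.2078 × 10⁻⁴) = 0.022821 rad s⁻¹ ≈ 0.0228 rad s⁻¹.

0.0228 rad s⁻¹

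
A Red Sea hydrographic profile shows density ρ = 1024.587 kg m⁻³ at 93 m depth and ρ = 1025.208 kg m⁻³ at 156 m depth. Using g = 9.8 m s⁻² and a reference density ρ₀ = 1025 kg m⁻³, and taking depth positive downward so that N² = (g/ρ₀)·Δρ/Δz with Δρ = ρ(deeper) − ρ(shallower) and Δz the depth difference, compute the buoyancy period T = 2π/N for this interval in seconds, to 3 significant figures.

Δρ = 1025.208 − 1024.587 = 0.621 kg m⁻³ over Δz = 156 − 93 = 63 m.
N² = (9.8/1025) × (0.621/63) = 9.4244 × 10⁻⁵ s⁻².
N = √(9.4244 × 10⁻⁵) = 9.7079 × 10⁻³ rad s⁻¹, so T = 2π/N = 647.22 s ≈ 647 s.

647 s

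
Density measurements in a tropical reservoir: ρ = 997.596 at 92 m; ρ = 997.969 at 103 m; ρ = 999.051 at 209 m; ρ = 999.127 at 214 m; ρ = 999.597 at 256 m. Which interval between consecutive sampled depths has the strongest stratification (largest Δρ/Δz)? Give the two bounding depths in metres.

Compute the density gradient over each adjacent pair:
  92–103 m: Δρ/Δz = 0.373/11 = 0.034 kg m⁻⁴
  103–209 m: Δρ/Δz = 1.082/106 = 0.010 kg m⁻⁴
  209–214 m: Δρ/Δz = 0.076/5 = 0.015 kg m⁻⁴
  214–256 m: Δρ/Δz = 0.470/42 = 0.011 kg m⁻⁴
The largest gradient is in the 92–103 m interval — the pycnocline.

92–103 m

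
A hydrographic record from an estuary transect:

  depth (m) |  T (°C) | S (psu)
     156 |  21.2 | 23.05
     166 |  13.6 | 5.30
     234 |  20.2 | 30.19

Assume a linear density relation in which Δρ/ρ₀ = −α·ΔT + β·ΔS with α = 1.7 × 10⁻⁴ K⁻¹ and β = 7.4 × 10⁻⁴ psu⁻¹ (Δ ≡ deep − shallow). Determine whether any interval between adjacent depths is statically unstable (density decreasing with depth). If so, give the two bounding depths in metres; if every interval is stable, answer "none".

Evaluate Δρ/ρ₀ = −αΔT + βΔS across each adjacent pair:
  156–166 m: −αΔT+βΔS = −(1.7 × 10⁻⁴)(-7.6)+(7.4 × 10⁻⁴)(-17.75) = -0.012 → UNSTABLE
  166–234 m: −αΔT+βΔS = −(1.7 × 10⁻⁴)(+6.6)+(7.4 × 10⁻⁴)(+24.89) = 0.017 → stable
The 156–166 m interval has Δρ < 0: lighter water underlies denser water.

156–166 m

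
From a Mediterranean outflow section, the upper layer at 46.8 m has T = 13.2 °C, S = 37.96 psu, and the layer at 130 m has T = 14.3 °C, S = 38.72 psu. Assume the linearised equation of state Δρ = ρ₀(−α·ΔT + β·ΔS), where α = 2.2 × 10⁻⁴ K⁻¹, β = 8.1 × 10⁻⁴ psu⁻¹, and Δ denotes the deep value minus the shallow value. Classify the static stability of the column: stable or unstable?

stable

ΔT = 14.3 − 13.2 = +1.1 K and ΔS = 38.72 − 37.96 = +0.76 psu (deep − shallow).
−αΔT = -2.42 × 10⁻⁴; βΔS = 6.156 × 10⁻⁴; sum Δρ/ρ₀ = 3.736 × 10⁻⁴.
Δρ/ρ₀ > 0, so Δρ > 0: deeper water is denser → statically stable.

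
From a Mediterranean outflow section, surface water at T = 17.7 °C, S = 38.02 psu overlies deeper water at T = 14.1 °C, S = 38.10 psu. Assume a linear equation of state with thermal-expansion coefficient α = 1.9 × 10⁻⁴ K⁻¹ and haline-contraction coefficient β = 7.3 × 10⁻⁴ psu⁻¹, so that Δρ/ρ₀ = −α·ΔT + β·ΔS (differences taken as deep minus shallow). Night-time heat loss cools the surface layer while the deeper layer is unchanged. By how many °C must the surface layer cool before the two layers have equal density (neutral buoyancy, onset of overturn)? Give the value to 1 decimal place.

3.9 °C

Neutral buoyancy requires Δρ = 0, i.e. −α(T_deep − T_surf′) + β(S_deep − S_surf) = 0.
T_surf′ = T_deep − (β/α)·ΔS = 14.1 − (7.3 × 10⁻⁴/1.9 × 10⁻⁴)·(+0.08) = 13.793 °C.
Cooling required: 17.7 − (13.793) = 3.907 °C.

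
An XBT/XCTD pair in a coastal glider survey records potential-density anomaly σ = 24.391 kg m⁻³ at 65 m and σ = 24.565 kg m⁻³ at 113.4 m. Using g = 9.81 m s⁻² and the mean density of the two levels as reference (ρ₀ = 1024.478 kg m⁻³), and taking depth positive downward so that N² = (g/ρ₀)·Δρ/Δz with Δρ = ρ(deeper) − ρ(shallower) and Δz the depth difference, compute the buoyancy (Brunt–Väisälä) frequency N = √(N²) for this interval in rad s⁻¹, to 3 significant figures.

Δρ = 1024.565 − 1024.391 = 0.174 kg m⁻³ over Δz = 113.4 − 65 = 48.4 m.
N² = (9.81/1024.478) × (0.174/48.4) = 3.4425 × 10⁻⁵ s⁻².
N = √(3.4425 × 10⁻⁵) = 5.8673 × 10⁻³ rad s⁻¹ ≈ 5.87 × 10⁻³ rad s⁻¹.
Since Δρ > 0 the layer is stably stratified.

5.87 × 10⁻³ rad s⁻¹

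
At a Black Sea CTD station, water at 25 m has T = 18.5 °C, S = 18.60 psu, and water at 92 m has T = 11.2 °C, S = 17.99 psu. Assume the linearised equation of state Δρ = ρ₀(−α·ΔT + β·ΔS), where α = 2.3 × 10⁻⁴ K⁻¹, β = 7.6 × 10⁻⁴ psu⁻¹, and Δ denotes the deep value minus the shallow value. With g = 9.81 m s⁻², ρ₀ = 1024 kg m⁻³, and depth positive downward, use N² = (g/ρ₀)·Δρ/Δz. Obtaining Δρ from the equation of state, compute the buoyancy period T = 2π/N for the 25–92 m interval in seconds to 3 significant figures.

ΔT = -7.3 K, ΔS = -0.61 psu (deep − shallow).
Δρ/ρ₀ = −αΔT + βΔS = 1.679 × 10⁻³ − 4.636 × 10⁻⁴ = 1.2154 × 10⁻³, so Δρ ≈ 1.245 kg m⁻³.
N² = (g/ρ₀)·Δρ/Δz = g·(Δρ/ρ₀)/Δz = 9.81 × 1.2154 × 10⁻³ / 67 = 1.7796 × 10⁻⁴ s⁻².
N = √(1.7796 × 10⁻⁴) = 0.013340 rad s⁻¹ → T = 2π/N = 471.00 s ≈ 471 s.

471 s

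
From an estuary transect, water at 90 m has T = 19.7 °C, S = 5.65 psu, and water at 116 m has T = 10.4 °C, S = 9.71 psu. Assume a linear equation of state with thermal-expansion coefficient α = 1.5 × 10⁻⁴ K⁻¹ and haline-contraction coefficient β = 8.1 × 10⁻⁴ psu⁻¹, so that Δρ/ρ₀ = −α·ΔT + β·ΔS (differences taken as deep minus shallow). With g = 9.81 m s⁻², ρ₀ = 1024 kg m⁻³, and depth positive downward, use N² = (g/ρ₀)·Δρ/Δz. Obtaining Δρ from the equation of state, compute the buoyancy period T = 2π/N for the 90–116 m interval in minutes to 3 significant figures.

2.49 min

ΔT = -9.3 K, ΔS = +4.06 psu (deep − shallow).
Δρ/ρ₀ = −αΔT + βΔS = 1.395 × 10⁻³ + 3.2886 × 10⁻³ = 4.6836 × 10⁻³, so Δρ ≈ 4.796 kg m⁻³.
N² = (g/ρ₀)·Δρ/Δz = g·(Δρ/ρ₀)/Δz = 9.81 × 4.6836 × 10⁻³ / 26 = 1.7672 × 10⁻³ s⁻².
N = √(1.7672 × 10⁻³) = 0.042038 rad s⁻¹ → T = 2π/N = 149.46 s = 2.4910 min ≈ 2.49 min.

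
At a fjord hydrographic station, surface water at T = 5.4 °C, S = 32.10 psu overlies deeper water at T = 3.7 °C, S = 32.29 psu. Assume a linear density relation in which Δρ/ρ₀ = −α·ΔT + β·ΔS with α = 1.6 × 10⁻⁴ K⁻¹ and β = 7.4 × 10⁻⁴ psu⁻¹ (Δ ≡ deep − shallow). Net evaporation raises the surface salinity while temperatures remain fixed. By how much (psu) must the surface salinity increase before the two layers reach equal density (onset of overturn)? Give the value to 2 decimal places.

0.56 psu

Neutral buoyancy requires −α(T_deep − T_surf) + β(S_deep − S_surf′) = 0.
S_surf′ = S_deep − (α/β)·ΔT = 32.29 − (1.6 × 10⁻⁴/7.4 × 10⁻⁴)·(-1.7) = 32.6576 psu.
Increase required: 32.6576 − 32.10 = 0.5576 psu.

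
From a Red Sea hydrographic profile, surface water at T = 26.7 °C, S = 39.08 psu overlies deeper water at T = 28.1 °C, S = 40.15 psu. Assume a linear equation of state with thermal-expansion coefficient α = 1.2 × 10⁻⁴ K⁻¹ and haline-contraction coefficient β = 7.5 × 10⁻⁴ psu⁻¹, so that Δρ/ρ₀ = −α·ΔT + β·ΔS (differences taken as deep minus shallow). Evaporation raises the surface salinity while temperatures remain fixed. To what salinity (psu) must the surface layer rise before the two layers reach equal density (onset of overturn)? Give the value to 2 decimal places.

Neutral buoyancy requires −α(T_deep − T_surf) + β(S_deep − S_surf′) = 0.
S_surf′ = S_deep − (α/β)·ΔT = 40.15 − (1.2 × 10⁻⁴/7.5 × 10⁻⁴)·(+1.4) = 39.9260 psu.
Increase required: 39.9260 − 39.08 = 0.8460 psu.

39.93 psu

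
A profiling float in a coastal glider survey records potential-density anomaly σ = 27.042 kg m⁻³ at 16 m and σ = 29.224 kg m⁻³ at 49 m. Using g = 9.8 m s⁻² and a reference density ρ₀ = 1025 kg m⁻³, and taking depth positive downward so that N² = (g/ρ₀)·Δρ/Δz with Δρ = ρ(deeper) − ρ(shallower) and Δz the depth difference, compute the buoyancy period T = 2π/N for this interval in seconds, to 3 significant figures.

250 s

Δρ = 1029.224 − 1027.042 = 2.182 kg m⁻³ over Δz = 49 − 16 = 33 m.
N² = (9.8/1025) × (2.182/33) = 6.3218 × 10⁻⁴ s⁻².
N = √(6.3218 × 10⁻⁴) = 0.025143 rad s⁻¹, so T = 2π/N = 249.90 s ≈ 250 s.
A positive N² confirms static stability across the interval.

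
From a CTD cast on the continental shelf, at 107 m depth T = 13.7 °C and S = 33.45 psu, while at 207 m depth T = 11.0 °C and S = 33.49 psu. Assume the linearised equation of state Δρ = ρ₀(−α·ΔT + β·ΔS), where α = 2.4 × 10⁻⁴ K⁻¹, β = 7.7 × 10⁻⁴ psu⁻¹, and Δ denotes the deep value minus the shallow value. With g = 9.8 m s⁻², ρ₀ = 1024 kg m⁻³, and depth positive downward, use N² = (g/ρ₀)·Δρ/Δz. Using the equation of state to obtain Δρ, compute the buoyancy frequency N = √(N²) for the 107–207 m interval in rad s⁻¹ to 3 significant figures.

ΔT = -2.7 K, ΔS = +0.04 psu (deep − shallow).
Δρ/ρ₀ = −αΔT + βΔS = 6.48 × 10⁻⁴ + 3.08 × 10⁻⁵ = 6.788 × 10⁻⁴, so Δρ ≈ 0.6951 kg m⁻³.
N² = (g/ρ₀)·Δρ/Δz = g·(Δρ/ρ₀)/Δz = 9.8 × 6.788 × 10⁻⁴ / 100 = 6.6522 × 10⁻⁵ s⁻².
N = √(6.6522 × 10⁻⁵) = 8.1561 × 10⁻³ rad s⁻¹ ≈ 8.16 × 10⁻³ rad s⁻¹.

8.16 × 10⁻³ rad s⁻¹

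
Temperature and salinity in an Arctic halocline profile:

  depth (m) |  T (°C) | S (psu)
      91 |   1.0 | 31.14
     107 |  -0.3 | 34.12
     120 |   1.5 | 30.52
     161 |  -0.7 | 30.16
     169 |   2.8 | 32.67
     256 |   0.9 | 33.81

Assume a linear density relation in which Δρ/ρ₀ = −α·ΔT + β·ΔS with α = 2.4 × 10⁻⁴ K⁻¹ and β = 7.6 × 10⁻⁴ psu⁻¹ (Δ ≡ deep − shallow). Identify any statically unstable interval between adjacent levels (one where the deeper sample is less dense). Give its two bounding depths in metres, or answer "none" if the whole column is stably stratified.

107–120 m

Evaluate Δρ/ρ₀ = −αΔT + βΔS across each adjacent pair:
  91–107 m: −αΔT+βΔS = −(2.4 × 10⁻⁴)(-1.3)+(7.6 × 10⁻⁴)(+2.98) = 2.6 × 10⁻³ → stable
  107–120 m: −αΔT+βΔS = −(2.4 × 10⁻⁴)(+1.8)+(7.6 × 10⁻⁴)(-3.60) = -3.2 × 10⁻³ → UNSTABLE
  120–161 m: −αΔT+βΔS = −(2.4 × 10⁻⁴)(-2.2)+(7.6 × 10⁻⁴)(-0.36) = 2.5 × 10⁻⁴ → stable
  161–169 m: −αΔT+βΔS = −(2.4 × 10⁻⁴)(+3.5)+(7.6 × 10⁻⁴)(+2.51) = 1.1 × 10⁻³ → stable
  169–256 m: −αΔT+βΔS = −(2.4 × 10⁻⁴)(-1.9)+(7.6 × 10⁻⁴)(+1.14) = 1.3 × 10⁻³ → stable
The 107–120 m interval has Δρ < 0: lighter water underlies denser water.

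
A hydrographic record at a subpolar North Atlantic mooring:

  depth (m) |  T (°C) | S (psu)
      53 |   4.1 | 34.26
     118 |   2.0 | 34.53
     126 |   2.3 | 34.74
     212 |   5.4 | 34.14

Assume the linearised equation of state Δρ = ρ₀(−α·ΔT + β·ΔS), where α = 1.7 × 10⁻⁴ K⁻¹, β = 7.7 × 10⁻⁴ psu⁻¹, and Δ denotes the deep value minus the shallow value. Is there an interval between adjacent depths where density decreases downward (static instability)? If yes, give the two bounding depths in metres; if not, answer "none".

126–212 m

Evaluate Δρ/ρ₀ = −αΔT + βΔS across each adjacent pair:
  53–118 m: −αΔT+βΔS = −(1.7 × 10⁻⁴)(-2.1)+(7.7 × 10⁻⁴)(+0.27) = 5.6 × 10⁻⁴ → stable
  118–126 m: −αΔT+βΔS = −(1.7 × 10⁻⁴)(+0.3)+(7.7 × 10⁻⁴)(+0.21) = 1.1 × 10⁻⁴ → stable
  126–212 m: −αΔT+βΔS = −(1.7 × 10⁻⁴)(+3.1)+(7.7 × 10⁻⁴)(-0.60) = -9.9 × 10⁻⁴ → UNSTABLE
The 126–212 m interval has Δρ < 0: lighter water underlies denser water.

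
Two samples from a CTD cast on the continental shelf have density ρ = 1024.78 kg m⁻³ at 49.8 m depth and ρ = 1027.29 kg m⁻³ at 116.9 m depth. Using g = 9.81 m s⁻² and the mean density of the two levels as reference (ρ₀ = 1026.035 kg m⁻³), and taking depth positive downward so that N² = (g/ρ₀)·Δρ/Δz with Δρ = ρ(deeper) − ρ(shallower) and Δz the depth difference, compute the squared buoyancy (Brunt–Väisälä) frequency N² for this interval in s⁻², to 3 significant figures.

Δρ = 1027.29 − 1024.78 = 2.51 kg m⁻³ over Δz = 116.9 − 49.8 = 67.1 m.
N² = (9.81/1026.035) × (2.51/67.1) = 3.5765 × 10⁻⁴ s⁻² ≈ 3.58 × 10⁻⁴ s⁻².

3.58 × 10⁻⁴ s⁻²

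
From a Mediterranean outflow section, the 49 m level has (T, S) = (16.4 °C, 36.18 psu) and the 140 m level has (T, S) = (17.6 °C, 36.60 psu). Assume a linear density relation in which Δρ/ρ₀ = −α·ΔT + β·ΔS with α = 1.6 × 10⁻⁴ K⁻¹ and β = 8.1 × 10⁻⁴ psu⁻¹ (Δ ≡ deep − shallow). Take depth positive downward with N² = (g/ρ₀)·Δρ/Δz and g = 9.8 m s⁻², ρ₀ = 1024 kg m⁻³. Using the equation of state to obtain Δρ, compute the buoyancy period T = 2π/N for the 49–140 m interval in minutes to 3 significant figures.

ΔT = +1.2 K, ΔS = +0.42 psu (deep − shallow).
Δρ/ρ₀ = −αΔT + βΔS = -1.92 × 10⁻⁴ + 3.402 × 10⁻⁴ = 1.482 × 10⁻⁴, so Δρ ≈ 0.1518 kg m⁻³.
N² = (g/ρ₀)·Δρ/Δz = g·(Δρ/ρ₀)/Δz = 9.8 × 1.482 × 10⁻⁴ / 91 = 1.5960 × 10⁻⁵ s⁻².
N = √(1.5960 × 10⁻⁵) = 3.9950 × 10⁻³ rad s⁻¹ → T = 2π/N = 1.5728 × 10³ s = 26.213 min ≈ 26.2 min.

26.2 min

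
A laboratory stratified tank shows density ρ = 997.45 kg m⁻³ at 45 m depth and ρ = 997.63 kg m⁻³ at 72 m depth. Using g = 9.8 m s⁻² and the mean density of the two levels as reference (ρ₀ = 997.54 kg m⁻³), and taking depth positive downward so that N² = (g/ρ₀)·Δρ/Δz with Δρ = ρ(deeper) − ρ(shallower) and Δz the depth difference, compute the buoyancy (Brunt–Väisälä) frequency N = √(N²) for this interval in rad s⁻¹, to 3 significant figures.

Δρ = 997.63 − 997.45 = 0.18 kg m⁻³ over Δz = 72 − 45 = 27 m.
N² = (9.8/997.54) × (0.18/27) = 6.5494 × 10⁻⁵ s⁻².
N = √(6.5494 × 10⁻⁵) = 8.0928 × 10⁻³ rad s⁻¹ ≈ 8.09 × 10⁻³ rad s⁻¹.

8.09 × 10⁻³ rad s⁻¹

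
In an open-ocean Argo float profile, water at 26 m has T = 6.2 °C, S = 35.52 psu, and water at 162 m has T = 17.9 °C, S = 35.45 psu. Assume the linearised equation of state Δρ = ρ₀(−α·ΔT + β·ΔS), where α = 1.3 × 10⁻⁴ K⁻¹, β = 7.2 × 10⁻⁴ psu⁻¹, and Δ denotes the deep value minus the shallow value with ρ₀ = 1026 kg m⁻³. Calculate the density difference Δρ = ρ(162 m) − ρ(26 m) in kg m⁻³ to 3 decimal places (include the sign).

-1.612 kg m⁻³

ΔT = +11.7 K, ΔS = -0.07 psu (deep − shallow).
Δρ/ρ₀ = −(1.3 × 10⁻⁴)(+11.7) + (7.2 × 10⁻⁴)(-0.07) = -1.5714 × 10⁻³.
Δρ = 1026 × (-1.5714 × 10⁻³) = -1.612 kg m⁻³.
Negative Δρ: lighter below, statically unstable.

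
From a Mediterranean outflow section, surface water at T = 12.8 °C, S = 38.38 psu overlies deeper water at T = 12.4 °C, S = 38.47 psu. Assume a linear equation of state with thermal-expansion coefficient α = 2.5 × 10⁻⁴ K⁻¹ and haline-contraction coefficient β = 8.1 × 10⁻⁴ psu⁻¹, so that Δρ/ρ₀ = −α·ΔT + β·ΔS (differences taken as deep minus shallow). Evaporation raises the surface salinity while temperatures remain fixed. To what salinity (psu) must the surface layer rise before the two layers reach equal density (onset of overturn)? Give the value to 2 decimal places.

38.59 psu

Neutral buoyancy requires −α(T_deep − T_surf) + β(S_deep − S_surf′) = 0.
S_surf′ = S_deep − (α/β)·ΔT = 38.47 − (2.5 × 10⁻⁴/8.1 × 10⁻⁴)·(-0.4) = 38.5935 psu.
Increase required: 38.5935 − 38.38 = 0.2135 psu.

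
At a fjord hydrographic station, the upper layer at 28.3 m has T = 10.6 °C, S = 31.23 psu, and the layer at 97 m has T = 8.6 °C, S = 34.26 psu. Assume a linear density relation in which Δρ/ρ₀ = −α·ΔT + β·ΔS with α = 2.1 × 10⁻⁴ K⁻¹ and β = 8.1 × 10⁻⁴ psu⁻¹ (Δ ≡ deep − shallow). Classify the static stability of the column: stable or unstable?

stable

ΔT = 8.6 − 10.6 = -2.0 K and ΔS = 34.26 − 31.23 = +3.03 psu (deep − shallow).
−αΔT = 4.20 × 10⁻⁴; βΔS = 2.4543 × 10⁻³; sum Δρ/ρ₀ = 2.8743 × 10⁻³.
Δρ/ρ₀ > 0, so Δρ > 0: deeper water is denser → statically stable.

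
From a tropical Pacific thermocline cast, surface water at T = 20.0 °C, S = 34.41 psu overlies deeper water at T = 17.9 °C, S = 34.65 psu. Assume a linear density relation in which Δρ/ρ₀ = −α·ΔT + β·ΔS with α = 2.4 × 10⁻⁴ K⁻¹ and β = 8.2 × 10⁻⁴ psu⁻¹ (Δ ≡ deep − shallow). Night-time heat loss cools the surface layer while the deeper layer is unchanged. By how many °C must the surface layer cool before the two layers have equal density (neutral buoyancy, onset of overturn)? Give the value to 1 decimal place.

2.9 °C

Neutral buoyancy requires Δρ = 0, i.e. −α(T_deep − T_surf′) + β(S_deep − S_surf) = 0.
T_surf′ = T_deep − (β/α)·ΔS = 17.9 − (8.2 × 10⁻⁴/2.4 × 10⁻⁴)·(+0.24) = 17.080 °C.
Cooling required: 20.0 − (17.080) = 2.920 °C.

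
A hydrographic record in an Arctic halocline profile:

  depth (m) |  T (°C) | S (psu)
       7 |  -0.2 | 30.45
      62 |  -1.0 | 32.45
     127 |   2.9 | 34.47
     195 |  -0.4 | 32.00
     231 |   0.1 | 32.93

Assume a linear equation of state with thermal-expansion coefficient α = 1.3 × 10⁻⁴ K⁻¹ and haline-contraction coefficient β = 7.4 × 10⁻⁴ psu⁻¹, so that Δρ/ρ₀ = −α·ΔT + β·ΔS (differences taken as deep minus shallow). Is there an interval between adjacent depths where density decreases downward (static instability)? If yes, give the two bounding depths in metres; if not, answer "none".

Evaluate Δρ/ρ₀ = −αΔT + βΔS across each adjacent pair:
  7–62 m: −αΔT+βΔS = −(1.3 × 10⁻⁴)(-0.8)+(7.4 × 10⁻⁴)(+2.00) = 1.6 × 10⁻³ → stable
  62–127 m: −αΔT+βΔS = −(1.3 × 10⁻⁴)(+3.9)+(7.4 × 10⁻⁴)(+2.02) = 9.9 × 10⁻⁴ → stable
  127–195 m: −αΔT+βΔS = −(1.3 × 10⁻⁴)(-3.3)+(7.4 × 10⁻⁴)(-2.47) = -1.4 × 10⁻³ → UNSTABLE
  195–231 m: −αΔT+βΔS = −(1.3 × 10⁻⁴)(+0.5)+(7.4 × 10⁻⁴)(+0.93) = 6.2 × 10⁻⁴ → stable
The 127–195 m interval has Δρ < 0: lighter water underlies denser water.

127–195 m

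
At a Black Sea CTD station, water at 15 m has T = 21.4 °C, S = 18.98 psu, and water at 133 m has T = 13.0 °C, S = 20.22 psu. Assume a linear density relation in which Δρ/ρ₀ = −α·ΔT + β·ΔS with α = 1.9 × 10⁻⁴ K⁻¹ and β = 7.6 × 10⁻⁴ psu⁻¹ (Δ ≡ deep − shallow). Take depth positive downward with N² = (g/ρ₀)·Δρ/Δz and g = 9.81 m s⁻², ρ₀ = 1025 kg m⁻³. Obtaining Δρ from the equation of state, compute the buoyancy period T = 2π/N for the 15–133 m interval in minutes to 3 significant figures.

7.21 min

ΔT = -8.4 K, ΔS = +1.24 psu (deep − shallow).
Δρ/ρ₀ = −αΔT + βΔS = 1.596 × 10⁻³ + 9.424 × 10⁻⁴ = 2.5384 × 10⁻³, so Δρ ≈ 2.602 kg m⁻³.
N² = (g/ρ₀)·Δρ/Δz = g·(Δρ/ρ₀)/Δz = 9.81 × 2.5384 × 10⁻³ / 118 = 2.1103 × 10⁻⁴ s⁻².
N = √(2.1103 × 10⁻⁴) = 0.014527 rad s⁻¹ → T = 2π/N = 432.52 s = 7.2087 min ≈ 7.21 min.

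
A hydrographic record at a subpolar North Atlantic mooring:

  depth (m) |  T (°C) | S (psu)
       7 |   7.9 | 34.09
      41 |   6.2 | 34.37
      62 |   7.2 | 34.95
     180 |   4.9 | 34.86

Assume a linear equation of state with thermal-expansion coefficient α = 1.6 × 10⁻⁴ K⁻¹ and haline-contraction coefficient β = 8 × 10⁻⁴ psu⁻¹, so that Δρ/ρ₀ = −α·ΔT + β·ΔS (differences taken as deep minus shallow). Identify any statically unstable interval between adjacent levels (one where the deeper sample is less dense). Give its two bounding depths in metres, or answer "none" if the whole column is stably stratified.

Evaluate Δρ/ρ₀ = −αΔT + βΔS across each adjacent pair:
  7–41 m: −αΔT+βΔS = −(1.6 × 10⁻⁴)(-1.7)+(8 × 10⁻⁴)(+0.28) = 5.0 × 10⁻⁴ → stable
  41–62 m: −αΔT+βΔS = −(1.6 × 10⁻⁴)(+1.0)+(8 × 10⁻⁴)(+0.58) = 3.0 × 10⁻⁴ → stable
  62–180 m: −αΔT+βΔS = −(1.6 × 10⁻⁴)(-2.3)+(8 × 10⁻⁴)(-0.09) = 3.0 × 10⁻⁴ → stable
Every interval has Δρ > 0: the column is stably stratified throughout.

none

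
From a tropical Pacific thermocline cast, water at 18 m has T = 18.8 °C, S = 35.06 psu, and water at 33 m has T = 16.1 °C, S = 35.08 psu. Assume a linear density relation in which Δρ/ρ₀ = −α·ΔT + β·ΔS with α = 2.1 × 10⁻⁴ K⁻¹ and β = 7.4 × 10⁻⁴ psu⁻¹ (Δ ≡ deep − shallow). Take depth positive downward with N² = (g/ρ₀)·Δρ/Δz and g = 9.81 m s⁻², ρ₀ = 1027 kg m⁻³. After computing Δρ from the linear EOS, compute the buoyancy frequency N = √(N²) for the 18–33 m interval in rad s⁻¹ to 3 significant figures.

ΔT = -2.7 K, ΔS = +0.02 psu (deep − shallow).
Δρ/ρ₀ = −αΔT + βΔS = 5.67 × 10⁻⁴ + 1.48 × 10⁻⁵ = 5.818 × 10⁻⁴, so Δρ ≈ 0.5975 kg m⁻³.
N² = (g/ρ₀)·Δρ/Δz = g·(Δρ/ρ₀)/Δz = 9.81 × 5.818 × 10⁻⁴ / 15 = 3.8050 × 10⁻⁴ s⁻².
N = √(3.8050 × 10⁻⁴) = 0.019506 rad s⁻¹ ≈ 0.0195 rad s⁻¹.

0.0195 rad s⁻¹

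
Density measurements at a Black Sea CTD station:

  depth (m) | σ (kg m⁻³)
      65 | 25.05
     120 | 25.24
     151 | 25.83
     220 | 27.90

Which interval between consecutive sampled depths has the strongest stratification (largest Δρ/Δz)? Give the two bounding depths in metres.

151–220 m

Compute the density gradient over each adjacent pair:
  65–120 m: Δρ/Δz = 0.19/55 = 3.5 × 10⁻³ kg m⁻⁴
  120–151 m: Δρ/Δz = 0.59/31 = 0.019 kg m⁻⁴
  151–220 m: Δρ/Δz = 2.07/69 = 0.030 kg m⁻⁴
The largest gradient is in the 151–220 m interval — the pycnocline.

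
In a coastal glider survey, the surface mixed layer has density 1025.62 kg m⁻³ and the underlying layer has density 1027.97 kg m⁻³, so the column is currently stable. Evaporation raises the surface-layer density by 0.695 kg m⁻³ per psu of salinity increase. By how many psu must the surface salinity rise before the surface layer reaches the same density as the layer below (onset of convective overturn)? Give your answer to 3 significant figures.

Density deficit of the surface layer: 1027.97 − 1025.62 = 2.35 kg m⁻³.
Required change = 2.35 / 0.695 = 3.38 psu.

3.38 psu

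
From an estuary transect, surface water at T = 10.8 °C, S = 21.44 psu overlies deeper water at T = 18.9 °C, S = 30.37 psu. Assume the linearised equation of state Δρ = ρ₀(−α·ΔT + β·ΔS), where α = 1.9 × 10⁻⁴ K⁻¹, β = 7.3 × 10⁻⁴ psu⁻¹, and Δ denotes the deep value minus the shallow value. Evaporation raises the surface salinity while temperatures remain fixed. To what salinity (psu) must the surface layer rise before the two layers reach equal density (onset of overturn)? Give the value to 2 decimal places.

Neutral buoyancy requires −α(T_deep − T_surf) + β(S_deep − S_surf′) = 0.
S_surf′ = S_deep − (α/β)·ΔT = 30.37 − (1.9 × 10⁻⁴/7.3 × 10⁻⁴)·(+8.1) = 28.2618 psu.
Increase required: 28.2618 − 21.44 = 6.8218 psu.

28.26 psu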